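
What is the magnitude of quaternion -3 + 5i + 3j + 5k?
√68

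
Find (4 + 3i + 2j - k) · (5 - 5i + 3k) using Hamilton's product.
38 + i + 6j + 17k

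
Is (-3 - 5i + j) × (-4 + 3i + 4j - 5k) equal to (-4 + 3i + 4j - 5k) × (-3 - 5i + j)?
No: pq = 23 + 6i - 41j - 8k ≠ 23 + 16i + 9j + 38k = qp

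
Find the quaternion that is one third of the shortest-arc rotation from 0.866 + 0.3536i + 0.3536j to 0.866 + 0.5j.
0.8805 + 0.239i + 0.4094j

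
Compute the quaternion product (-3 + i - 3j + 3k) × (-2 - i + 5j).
22 - 14i - 12j - 4k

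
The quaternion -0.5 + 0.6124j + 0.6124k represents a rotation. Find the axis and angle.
axis = (0, √2/2, √2/2), θ = 4π/3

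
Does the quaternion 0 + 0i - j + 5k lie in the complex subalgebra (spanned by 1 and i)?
No. The quaternion -j + 5k has j-coefficient y = -1 and k-coefficient z = 5, not both zero, so it does not lie in the complex subalgebra spanned by 1 and i.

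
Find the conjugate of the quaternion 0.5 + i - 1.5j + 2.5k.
0.5 - i + 1.5j - 2.5k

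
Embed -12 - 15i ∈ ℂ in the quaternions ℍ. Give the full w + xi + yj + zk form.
-12 - 15i + 0j + 0k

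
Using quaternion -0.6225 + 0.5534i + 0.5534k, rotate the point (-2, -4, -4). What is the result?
(-5.981, -0.478, -0.019)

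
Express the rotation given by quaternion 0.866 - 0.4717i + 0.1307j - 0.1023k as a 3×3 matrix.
[[0.9449, 0.0539, 0.3229], [-0.3005, 0.5341, 0.7902], [-0.1299, -0.8437, 0.5208]]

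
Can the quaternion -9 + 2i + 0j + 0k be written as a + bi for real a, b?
Yes. The quaternion -9 + 2i has j- and k-coefficients y = z = 0, so it lies in the complex subalgebra spanned by 1 and i.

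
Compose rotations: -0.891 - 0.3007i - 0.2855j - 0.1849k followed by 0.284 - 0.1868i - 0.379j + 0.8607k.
-0.2583 + 0.3968i - 0.0367j - 0.88k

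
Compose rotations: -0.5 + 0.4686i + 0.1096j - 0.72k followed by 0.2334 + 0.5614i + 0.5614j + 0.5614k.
-0.0371 - 0.6371i + 0.4122j - 0.6503k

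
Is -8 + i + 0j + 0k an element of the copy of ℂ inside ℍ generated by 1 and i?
Yes. The quaternion -8 + i has j- and k-coefficients y = z = 0, so it lies in the complex subalgebra spanned by 1 and i.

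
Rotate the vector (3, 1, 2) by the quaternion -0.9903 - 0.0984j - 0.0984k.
(3.079, 1.604, 1.396)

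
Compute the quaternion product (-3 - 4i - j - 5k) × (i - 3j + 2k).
11 - 20i + 12j + 7k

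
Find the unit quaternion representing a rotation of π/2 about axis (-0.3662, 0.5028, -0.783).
0.7071 - 0.2589i + 0.3555j - 0.5537k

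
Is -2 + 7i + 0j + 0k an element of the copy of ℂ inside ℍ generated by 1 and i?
Yes. The quaternion -2 + 7i has j- and k-coefficients y = z = 0, so it lies in the complex subalgebra spanned by 1 and i.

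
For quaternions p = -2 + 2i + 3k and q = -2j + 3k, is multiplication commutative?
No: pq = -9 + 6i - 2j - 10k ≠ -9 - 6i + 10j - 2k = qp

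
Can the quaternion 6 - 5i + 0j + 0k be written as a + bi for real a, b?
Yes. The quaternion 6 - 5i has j- and k-coefficients y = z = 0, so it lies in the complex subalgebra spanned by 1 and i.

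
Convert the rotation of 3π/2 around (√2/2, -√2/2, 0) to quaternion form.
-0.7071 + 0.5i - 0.5j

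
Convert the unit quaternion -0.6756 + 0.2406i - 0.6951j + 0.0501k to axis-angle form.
axis = (0.3263, -0.9428, 0.068), θ = 265°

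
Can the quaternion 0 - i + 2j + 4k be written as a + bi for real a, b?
No. The quaternion -i + 2j + 4k has j-coefficient y = 2 and k-coefficient z = 4, not both zero, so it does not lie in the complex subalgebra spanned by 1 and i.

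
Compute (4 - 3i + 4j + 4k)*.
4 + 3i - 4j - 4k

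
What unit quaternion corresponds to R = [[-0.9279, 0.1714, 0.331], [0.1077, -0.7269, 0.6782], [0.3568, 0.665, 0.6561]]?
-0.0175 + 0.189i + 0.3691j + 0.9098k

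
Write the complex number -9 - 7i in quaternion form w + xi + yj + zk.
-9 - 7i + 0j + 0k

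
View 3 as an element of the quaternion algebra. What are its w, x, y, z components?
3 + 0i + 0j + 0k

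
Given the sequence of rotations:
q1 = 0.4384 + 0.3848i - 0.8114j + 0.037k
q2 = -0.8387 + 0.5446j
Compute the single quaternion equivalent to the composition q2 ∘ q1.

q2 · q1 = 0.0742 - 0.3026i + 0.9193j - 0.2406k
0.0742 - 0.3026i + 0.9193j - 0.2406k


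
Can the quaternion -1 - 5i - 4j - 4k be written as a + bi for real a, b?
No. The quaternion -1 - 5i - 4j - 4k has j-coefficient y = -4 and k-coefficient z = -4, not both zero, so it does not lie in the complex subalgebra spanned by 1 and i.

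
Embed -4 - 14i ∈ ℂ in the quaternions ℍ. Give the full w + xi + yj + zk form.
-4 - 14i + 0j + 0k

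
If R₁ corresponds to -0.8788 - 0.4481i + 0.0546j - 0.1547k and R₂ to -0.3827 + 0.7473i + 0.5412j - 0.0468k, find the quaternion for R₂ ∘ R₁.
0.6344 - 0.5664i - 0.3599j + 0.3836k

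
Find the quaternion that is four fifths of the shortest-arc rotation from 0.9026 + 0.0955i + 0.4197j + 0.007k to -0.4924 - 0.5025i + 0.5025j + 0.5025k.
0.6794 + 0.4742i - 0.3374j - 0.447k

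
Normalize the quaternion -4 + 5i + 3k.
-0.5657 + 0.7071i + 0.4243k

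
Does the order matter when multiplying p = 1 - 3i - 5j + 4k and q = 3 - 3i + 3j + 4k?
Yes: pq = -7 - 44i - 12j - 8k ≠ -7 + 20i - 12j + 40k = qp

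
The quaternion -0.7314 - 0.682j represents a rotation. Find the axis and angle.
axis = (0, -1, 0), θ = 274°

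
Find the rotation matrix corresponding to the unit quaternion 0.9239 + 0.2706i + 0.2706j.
[[0.8536, 0.1464, 0.5], [0.1464, 0.8536, -0.5], [-0.5, 0.5, 0.7071]]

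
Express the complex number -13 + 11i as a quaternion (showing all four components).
-13 + 11i + 0j + 0k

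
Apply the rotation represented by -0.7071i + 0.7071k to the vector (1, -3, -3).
(3, 3, -1)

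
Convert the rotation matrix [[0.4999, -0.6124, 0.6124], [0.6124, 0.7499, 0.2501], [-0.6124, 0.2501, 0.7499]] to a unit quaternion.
0.866 + 0.3536j + 0.3536k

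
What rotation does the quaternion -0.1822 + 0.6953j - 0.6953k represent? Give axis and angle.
axis = (0, √2/2, -√2/2), θ = 201°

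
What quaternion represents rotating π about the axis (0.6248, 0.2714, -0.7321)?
0.6248i + 0.2714j - 0.7321k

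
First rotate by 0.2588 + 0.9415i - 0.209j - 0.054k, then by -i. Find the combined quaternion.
0.9415 - 0.2588i - 0.054j + 0.209k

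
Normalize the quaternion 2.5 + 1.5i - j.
0.8111 + 0.4867i - 0.3244j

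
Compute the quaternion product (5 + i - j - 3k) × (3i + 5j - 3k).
-7 + 33i + 19j - 7k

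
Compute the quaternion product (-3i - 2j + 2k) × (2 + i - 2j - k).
1 - 5j + 12k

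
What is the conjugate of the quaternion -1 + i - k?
-1 - i + k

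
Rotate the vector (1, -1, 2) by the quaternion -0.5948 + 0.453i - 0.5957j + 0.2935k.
(2.258, -0.928, 0.206)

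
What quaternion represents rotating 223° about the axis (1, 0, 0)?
-0.3665 + 0.9304i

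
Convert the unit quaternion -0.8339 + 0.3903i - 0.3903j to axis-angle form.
axis = (√2/2, -√2/2, 0), θ = 293°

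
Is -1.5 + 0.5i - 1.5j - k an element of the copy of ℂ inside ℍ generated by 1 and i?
No. The quaternion -1.5 + 0.5i - 1.5j - k has j-coefficient y = -1.5 and k-coefficient z = -1, not both zero, so it does not lie in the complex subalgebra spanned by 1 and i.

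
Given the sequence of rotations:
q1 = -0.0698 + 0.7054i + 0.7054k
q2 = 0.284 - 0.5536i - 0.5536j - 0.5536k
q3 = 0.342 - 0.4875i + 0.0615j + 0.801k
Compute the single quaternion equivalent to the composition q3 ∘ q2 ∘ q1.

q2 · q1 = 0.7612 - 0.1515i + 0.0386j + 0.6295k
q3 · q2 · q1 = -0.3201 - 0.4151i + 0.2455j + 0.8155k
-0.3201 - 0.4151i + 0.2455j + 0.8155k


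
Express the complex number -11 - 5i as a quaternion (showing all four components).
-11 - 5i + 0j + 0k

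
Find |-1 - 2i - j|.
√6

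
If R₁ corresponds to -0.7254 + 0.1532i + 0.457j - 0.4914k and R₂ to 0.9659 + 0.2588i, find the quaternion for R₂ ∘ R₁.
-0.7403 - 0.0398i + 0.5686j - 0.3564k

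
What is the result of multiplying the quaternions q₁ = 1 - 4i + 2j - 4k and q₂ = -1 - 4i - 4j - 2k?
-17 - 20i + 2j + 26k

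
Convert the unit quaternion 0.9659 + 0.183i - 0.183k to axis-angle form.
axis = (√2/2, 0, -√2/2), θ = π/6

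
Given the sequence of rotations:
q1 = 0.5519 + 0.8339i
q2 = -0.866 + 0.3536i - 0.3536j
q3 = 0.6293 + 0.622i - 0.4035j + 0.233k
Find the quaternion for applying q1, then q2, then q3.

q2 · q1 = -0.7728 - 0.527i - 0.1952j + 0.2949k
q3 · q2 · q1 = -0.306 - 0.8858i - 0.1172j - 0.3285k
-0.306 - 0.8858i - 0.1172j - 0.3285k


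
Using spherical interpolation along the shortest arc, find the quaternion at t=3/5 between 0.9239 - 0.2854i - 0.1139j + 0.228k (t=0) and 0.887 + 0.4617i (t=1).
0.9786 + 0.1724i - 0.0501j + 0.1003k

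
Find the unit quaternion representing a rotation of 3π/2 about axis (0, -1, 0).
-0.7071 - 0.7071j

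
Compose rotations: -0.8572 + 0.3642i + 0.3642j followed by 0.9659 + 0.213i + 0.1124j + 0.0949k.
-0.9465 + 0.1346i + 0.29j - 0.0447k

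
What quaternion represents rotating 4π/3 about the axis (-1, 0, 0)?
-0.5 - 0.866i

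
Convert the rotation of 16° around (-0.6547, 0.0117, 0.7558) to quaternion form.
0.9903 - 0.0911i + 0.0016j + 0.1052k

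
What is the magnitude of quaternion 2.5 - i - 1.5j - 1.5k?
3.428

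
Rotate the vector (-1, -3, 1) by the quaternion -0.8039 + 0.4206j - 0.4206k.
(1.06, -2.969, 1.031)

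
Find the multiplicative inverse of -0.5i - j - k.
0.2222i + 0.4444j + 0.4444k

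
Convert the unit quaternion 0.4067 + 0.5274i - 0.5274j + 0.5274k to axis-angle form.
axis = (√3/3, -√3/3, √3/3), θ = 132°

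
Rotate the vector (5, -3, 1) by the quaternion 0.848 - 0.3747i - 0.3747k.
(1.97, -3.857, 4.03)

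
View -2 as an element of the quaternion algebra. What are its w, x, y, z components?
-2 + 0i + 0j + 0k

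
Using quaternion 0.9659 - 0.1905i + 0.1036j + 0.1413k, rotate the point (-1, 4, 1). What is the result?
(-2.042, 3.714, -0.195)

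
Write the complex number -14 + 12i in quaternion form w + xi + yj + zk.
-14 + 12i + 0j + 0k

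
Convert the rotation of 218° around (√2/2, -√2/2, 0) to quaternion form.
-0.3256 + 0.6686i - 0.6686j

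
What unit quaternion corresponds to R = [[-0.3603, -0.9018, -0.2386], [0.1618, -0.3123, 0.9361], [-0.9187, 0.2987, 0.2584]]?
0.3827 - 0.4164i + 0.4443j + 0.6948k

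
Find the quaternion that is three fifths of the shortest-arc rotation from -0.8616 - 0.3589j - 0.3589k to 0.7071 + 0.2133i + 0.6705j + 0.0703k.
-0.7934 - 0.1316i - 0.5624j - 0.1922k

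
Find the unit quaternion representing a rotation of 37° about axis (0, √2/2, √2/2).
0.9483 + 0.2244j + 0.2244k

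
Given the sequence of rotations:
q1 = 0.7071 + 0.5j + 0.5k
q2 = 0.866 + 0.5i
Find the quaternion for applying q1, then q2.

q2 · q1 = 0.6123 + 0.3535i + 0.183j + 0.683k
0.6123 + 0.3535i + 0.183j + 0.683k


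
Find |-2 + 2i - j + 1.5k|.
3.354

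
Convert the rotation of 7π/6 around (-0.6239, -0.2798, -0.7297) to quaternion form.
-0.2588 - 0.6026i - 0.2703j - 0.7048k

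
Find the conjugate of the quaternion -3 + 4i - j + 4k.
-3 - 4i + j - 4k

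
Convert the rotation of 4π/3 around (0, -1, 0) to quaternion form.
-0.5 - 0.866j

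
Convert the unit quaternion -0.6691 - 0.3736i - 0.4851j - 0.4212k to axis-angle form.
axis = (-0.5027, -0.6527, -0.5668), θ = 264°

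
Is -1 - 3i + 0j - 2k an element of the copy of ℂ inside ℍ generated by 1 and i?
No. The quaternion -1 - 3i - 2k has j-coefficient y = 0 and k-coefficient z = -2, not both zero, so it does not lie in the complex subalgebra spanned by 1 and i.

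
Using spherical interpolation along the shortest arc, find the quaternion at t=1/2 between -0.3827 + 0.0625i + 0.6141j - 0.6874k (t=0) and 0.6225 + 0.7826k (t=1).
-0.5333 + 0.0332i + 0.3258j - 0.7799k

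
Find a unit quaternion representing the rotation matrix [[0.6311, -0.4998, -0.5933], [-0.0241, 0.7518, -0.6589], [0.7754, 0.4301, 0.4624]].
0.8434 + 0.3228i - 0.4057j + 0.141k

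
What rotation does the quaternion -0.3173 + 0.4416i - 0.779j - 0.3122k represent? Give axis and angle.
axis = (0.4657, -0.8214, -0.3292), θ = 217°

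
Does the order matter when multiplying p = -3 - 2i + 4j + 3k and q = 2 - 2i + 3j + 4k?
Yes: pq = -34 + 9i + j - 4k ≠ -34 - 5i - 3j - 8k = qp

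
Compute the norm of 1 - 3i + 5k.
√35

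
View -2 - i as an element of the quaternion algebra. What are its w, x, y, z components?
-2 - i + 0j + 0k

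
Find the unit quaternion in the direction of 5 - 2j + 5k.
0.6804 - 0.2722j + 0.6804k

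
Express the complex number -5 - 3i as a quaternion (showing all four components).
-5 - 3i + 0j + 0k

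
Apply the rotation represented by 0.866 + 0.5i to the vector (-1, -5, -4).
(-1, 0.964, -6.33)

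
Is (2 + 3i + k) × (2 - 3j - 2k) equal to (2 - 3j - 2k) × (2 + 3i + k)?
No: pq = 6 + 9i - 11k ≠ 6 + 3i - 12j + 7k = qp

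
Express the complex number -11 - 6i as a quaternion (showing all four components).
-11 - 6i + 0j + 0k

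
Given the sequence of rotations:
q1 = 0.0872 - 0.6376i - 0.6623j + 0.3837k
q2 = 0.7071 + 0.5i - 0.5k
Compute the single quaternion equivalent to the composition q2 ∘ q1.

q2 · q1 = 0.5723 - 0.7384i - 0.3414j - 0.1034k
0.5723 - 0.7384i - 0.3414j - 0.1034k


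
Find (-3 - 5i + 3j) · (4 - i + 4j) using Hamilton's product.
-29 - 17i - 17k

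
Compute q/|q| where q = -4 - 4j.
-0.7071 - 0.7071j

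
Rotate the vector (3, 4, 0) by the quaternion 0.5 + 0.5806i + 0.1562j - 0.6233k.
(3.741, -3.131, -1.096)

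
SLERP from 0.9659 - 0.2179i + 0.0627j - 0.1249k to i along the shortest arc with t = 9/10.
0.1333 - 0.9909i + 0.0087j - 0.0172k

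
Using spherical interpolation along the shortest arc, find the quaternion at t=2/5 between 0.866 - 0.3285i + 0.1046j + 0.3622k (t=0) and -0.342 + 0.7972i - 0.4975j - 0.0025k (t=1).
0.7244 - 0.576i + 0.2934j + 0.2395k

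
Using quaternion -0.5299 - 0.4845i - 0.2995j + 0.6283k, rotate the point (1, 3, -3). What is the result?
(3.774, 1.517, -1.568)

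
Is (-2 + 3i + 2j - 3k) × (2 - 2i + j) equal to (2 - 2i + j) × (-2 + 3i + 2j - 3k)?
No: pq = 13i + 8j + k ≠ 7i - 4j - 13k = qp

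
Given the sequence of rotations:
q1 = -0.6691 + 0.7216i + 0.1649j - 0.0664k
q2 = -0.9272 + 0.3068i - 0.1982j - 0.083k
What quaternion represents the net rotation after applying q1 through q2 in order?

q2 · q1 = 0.4262 - 0.8475i - 0.0598j + 0.3107k
0.4262 - 0.8475i - 0.0598j + 0.3107k


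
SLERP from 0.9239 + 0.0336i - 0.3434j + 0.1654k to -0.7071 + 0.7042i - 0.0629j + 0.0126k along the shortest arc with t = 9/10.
0.7613 - 0.6481i + 0.0186j + 0.0074k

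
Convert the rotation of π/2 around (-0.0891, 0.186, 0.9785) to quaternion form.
0.7071 - 0.063i + 0.1315j + 0.6919k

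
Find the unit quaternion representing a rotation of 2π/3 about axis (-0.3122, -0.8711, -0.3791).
0.5 - 0.2704i - 0.7544j - 0.3283k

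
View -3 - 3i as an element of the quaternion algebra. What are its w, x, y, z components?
-3 - 3i + 0j + 0k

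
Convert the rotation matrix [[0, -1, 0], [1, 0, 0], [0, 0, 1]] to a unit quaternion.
0.7071 + 0.7071k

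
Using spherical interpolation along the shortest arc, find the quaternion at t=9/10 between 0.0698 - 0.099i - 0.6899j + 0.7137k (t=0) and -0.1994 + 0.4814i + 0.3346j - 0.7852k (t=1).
0.1886 - 0.4479i - 0.3766j + 0.7886k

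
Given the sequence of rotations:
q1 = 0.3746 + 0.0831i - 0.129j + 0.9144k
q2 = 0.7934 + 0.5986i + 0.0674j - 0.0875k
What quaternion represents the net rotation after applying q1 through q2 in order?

q2 · q1 = 0.3362 + 0.3405i - 0.6317j + 0.6099k
0.3362 + 0.3405i - 0.6317j + 0.6099k


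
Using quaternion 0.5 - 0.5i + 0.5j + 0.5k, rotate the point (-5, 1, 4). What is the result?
(-1, 4, 5)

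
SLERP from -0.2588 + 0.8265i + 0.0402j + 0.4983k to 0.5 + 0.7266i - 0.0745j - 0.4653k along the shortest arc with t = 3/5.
0.2336 + 0.9682i - 0.0339j - 0.0828k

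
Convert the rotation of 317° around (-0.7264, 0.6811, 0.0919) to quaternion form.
-0.9304 - 0.2662i + 0.2496j + 0.0337k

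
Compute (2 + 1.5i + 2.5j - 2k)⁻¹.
0.1212 - 0.0909i - 0.1515j + 0.1212k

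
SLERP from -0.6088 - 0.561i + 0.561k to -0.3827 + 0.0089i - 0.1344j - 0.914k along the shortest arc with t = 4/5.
0.1803 - 0.1564i + 0.1199j + 0.9637k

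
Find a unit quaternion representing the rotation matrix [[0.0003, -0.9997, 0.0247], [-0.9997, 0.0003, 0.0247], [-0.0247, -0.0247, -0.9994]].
0.0175 - 0.707i + 0.707j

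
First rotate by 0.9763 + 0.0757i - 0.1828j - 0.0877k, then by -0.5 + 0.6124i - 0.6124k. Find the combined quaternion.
-0.5882 + 0.4481i + 0.0987j - 0.666k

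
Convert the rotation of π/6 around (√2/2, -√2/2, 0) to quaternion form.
0.9659 + 0.183i - 0.183j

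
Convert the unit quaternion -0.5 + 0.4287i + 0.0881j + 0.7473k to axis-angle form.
axis = (0.495, 0.1017, 0.8629), θ = 4π/3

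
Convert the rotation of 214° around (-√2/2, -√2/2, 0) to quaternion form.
-0.2924 - 0.6762i - 0.6762j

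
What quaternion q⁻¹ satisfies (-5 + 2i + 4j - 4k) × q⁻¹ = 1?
-0.082 - 0.0328i - 0.0656j + 0.0656k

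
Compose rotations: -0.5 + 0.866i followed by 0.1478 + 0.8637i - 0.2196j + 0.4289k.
-0.8219 - 0.3039i + 0.4812j - 0.0243k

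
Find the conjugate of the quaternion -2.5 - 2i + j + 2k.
-2.5 + 2i - j - 2k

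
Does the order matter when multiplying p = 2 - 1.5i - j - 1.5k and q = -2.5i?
Yes: pq = -3.75 - 5i + 3.75j - 2.5k ≠ -3.75 - 5i - 3.75j + 2.5k = qp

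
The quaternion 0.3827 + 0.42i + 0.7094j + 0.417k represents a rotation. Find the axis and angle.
axis = (0.4546, 0.7679, 0.4514), θ = 3π/4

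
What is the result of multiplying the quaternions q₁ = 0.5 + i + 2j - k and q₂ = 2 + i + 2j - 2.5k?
-6.5 - 0.5i + 6.5j - 3.25k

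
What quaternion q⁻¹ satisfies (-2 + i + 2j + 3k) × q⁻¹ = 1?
-0.1111 - 0.0556i - 0.1111j - 0.1667k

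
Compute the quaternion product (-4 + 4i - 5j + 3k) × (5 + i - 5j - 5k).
-34 + 56i + 18j + 20k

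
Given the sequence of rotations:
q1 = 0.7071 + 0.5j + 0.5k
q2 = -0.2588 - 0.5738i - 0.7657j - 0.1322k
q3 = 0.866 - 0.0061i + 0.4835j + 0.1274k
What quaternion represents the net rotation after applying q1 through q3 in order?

q2 · q1 = 0.266 - 0.7225i - 0.3839j - 0.5098k
q3 · q2 · q1 = 0.4765 - 0.8249i - 0.299j - 0.0559k
0.4765 - 0.8249i - 0.299j - 0.0559k


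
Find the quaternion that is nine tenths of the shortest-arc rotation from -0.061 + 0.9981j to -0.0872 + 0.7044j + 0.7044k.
-0.0868 + 0.7576j + 0.6469k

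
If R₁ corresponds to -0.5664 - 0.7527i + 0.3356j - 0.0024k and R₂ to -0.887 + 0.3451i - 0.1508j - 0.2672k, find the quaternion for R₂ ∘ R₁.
0.8121 + 0.5622i - 0.0103j + 0.1558k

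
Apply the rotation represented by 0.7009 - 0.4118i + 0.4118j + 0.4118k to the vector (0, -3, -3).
(2.035, -3.714, -0.251)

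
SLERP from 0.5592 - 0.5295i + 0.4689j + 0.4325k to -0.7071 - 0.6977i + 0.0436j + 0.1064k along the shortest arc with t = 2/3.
-0.3298 - 0.8538i + 0.2663j + 0.3021k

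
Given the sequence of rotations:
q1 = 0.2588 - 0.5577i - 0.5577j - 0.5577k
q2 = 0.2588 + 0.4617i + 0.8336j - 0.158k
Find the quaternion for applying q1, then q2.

q2 · q1 = 0.7012 - 0.5779i + 0.417j + 0.0222k
0.7012 - 0.5779i + 0.417j + 0.0222k


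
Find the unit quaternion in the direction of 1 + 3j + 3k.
0.2294 + 0.6882j + 0.6882k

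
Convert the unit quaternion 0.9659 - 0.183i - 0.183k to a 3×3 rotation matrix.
[[0.933, 0.3535, 0.067], [-0.3535, 0.866, 0.3535], [0.067, -0.3535, 0.933]]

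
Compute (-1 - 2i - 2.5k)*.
-1 + 2i + 2.5k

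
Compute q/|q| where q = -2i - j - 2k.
-0.6667i - 0.3333j - 0.6667k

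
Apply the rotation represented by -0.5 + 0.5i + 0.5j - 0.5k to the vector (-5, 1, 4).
(-4, -5, -1)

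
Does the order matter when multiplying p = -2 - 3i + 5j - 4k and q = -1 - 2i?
Yes: pq = -4 + 7i + 3j + 14k ≠ -4 + 7i - 13j - 6k = qp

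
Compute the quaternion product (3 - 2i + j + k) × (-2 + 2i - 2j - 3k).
3 + 9i - 12j - 9k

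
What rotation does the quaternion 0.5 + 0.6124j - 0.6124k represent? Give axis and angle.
axis = (0, √2/2, -√2/2), θ = 2π/3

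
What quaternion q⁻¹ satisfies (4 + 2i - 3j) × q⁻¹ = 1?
0.1379 - 0.069i + 0.1034j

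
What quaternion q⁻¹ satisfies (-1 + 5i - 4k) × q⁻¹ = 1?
-0.0238 - 0.119i + 0.0952k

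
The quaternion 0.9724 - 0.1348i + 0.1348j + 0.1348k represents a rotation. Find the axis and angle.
axis = (-√3/3, √3/3, √3/3), θ = 27°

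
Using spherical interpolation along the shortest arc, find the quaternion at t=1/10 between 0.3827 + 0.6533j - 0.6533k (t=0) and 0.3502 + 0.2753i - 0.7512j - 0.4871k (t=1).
0.3225 - 0.042i + 0.7565j - 0.5674k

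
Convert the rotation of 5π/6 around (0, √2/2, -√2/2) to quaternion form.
0.2588 + 0.683j - 0.683k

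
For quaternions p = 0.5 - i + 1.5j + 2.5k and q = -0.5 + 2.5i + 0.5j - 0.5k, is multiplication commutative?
No: pq = 2.75 - 0.25i + 5.25j - 5.75k ≠ 2.75 + 3.75i - 6.25j + 2.75k = qp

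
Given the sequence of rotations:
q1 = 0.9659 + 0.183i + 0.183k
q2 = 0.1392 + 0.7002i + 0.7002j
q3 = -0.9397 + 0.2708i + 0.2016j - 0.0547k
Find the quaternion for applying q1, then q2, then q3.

q2 · q1 = 0.0063 + 0.8299i + 0.5482j - 0.1027k
q3 · q2 · q1 = -0.3468 - 0.7689i - 0.5315j + 0.0773k
-0.3468 - 0.7689i - 0.5315j + 0.0773k


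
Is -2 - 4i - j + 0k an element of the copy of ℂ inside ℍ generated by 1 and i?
No. The quaternion -2 - 4i - j has j-coefficient y = -1 and k-coefficient z = 0, not both zero, so it does not lie in the complex subalgebra spanned by 1 and i.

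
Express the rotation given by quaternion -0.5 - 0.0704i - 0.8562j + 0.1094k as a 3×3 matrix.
[[-0.4901, 0.23, 0.8408], [0.0112, 0.9662, -0.2577], [-0.8716, -0.1169, -0.4761]]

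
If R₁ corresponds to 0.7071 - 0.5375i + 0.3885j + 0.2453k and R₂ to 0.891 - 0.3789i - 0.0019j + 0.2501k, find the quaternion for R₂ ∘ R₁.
0.3658 - 0.8445i + 0.3033j + 0.2472k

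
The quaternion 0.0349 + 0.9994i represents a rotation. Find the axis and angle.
axis = (1, 0, 0), θ = 176°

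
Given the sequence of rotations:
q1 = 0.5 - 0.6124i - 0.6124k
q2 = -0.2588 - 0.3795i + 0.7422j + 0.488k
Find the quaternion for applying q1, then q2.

q2 · q1 = -0.063 - 0.4858i - 0.1602j + 0.857k
-0.063 - 0.4858i - 0.1602j + 0.857k


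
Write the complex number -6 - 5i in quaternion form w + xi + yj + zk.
-6 - 5i + 0j + 0k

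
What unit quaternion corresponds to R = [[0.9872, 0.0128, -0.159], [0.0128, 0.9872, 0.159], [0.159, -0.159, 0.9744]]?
0.9936 - 0.08i - 0.08j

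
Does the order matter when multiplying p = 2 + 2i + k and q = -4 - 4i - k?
Yes: pq = 1 - 16i - 2j - 6k ≠ 1 - 16i + 2j - 6k = qp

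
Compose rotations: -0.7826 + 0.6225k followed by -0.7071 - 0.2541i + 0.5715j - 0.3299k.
0.7587 + 0.5546i - 0.2891j - 0.182k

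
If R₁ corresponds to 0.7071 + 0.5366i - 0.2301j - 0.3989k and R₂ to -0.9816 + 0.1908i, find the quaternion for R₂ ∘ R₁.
-0.7965 - 0.3918i + 0.302j + 0.3477k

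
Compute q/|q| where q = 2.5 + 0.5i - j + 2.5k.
0.6742 + 0.1348i - 0.2697j + 0.6742k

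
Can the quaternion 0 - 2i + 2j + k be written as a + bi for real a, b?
No. The quaternion -2i + 2j + k has j-coefficient y = 2 and k-coefficient z = 1, not both zero, so it does not lie in the complex subalgebra spanned by 1 and i.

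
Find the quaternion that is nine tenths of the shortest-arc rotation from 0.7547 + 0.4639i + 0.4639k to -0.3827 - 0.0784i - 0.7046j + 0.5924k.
0.4898 + 0.1472i + 0.6911j - 0.5107k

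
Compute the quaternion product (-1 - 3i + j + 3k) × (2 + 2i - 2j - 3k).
15 - 5i + j + 13k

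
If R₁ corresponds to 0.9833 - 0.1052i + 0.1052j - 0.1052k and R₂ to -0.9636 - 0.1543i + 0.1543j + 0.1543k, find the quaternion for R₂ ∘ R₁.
-0.9637 - 0.0828i + 0.0179j + 0.2531k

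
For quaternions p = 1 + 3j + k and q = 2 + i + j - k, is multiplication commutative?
No: pq = -3i + 8j - 2k ≠ 5i + 6j + 4k = qp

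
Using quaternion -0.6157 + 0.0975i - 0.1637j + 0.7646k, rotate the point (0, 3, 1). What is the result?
(3.079, -0.695, -0.184)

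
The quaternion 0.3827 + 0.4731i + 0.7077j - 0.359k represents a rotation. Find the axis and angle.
axis = (0.5121, 0.766, -0.3886), θ = 3π/4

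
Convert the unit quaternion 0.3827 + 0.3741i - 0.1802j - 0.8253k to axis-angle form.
axis = (0.4049, -0.195, -0.8933), θ = 3π/4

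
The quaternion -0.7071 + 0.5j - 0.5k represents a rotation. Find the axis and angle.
axis = (0, √2/2, -√2/2), θ = 3π/2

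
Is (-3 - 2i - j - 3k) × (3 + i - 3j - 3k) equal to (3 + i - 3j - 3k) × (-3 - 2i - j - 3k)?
No: pq = -19 - 15i - 3j + 7k ≠ -19 - 3i + 15j - 7k = qp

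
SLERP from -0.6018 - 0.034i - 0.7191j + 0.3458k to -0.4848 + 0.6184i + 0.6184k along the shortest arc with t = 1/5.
-0.6349 + 0.1202i - 0.6186j + 0.4469k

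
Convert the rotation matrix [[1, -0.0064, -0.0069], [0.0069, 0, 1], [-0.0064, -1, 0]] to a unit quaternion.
0.7071 - 0.7071i - 0.0002j + 0.0047k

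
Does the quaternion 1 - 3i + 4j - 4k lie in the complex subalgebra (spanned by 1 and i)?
No. The quaternion 1 - 3i + 4j - 4k has j-coefficient y = 4 and k-coefficient z = -4, not both zero, so it does not lie in the complex subalgebra spanned by 1 and i.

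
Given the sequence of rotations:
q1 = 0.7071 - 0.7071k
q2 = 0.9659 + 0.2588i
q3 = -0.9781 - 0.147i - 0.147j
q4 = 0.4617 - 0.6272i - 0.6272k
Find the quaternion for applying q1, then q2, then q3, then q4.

q2 · q1 = 0.683 + 0.183i + 0.183j - 0.683k
q3 · q2 · q1 = -0.6142 - 0.179i - 0.3798j + 0.668k
q4 · q3 · q2 · q1 = 0.0231 + 0.0644i + 0.3559j + 0.9319k
0.0231 + 0.0644i + 0.3559j + 0.9319k


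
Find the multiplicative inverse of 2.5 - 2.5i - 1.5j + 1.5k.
0.1471 + 0.1471i + 0.0882j - 0.0882k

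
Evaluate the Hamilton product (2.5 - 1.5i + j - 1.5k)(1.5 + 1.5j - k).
0.75 - i + 3.75j - 7k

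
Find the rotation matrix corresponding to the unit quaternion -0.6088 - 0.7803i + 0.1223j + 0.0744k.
[[0.959, -0.1003, -0.265], [-0.2815, -0.2288, -0.9319], [0.0328, 0.9683, -0.2477]]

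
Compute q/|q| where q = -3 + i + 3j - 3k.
-0.5669 + 0.189i + 0.5669j - 0.5669k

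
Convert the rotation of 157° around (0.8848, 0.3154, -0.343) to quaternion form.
0.1994 + 0.867i + 0.3091j - 0.3361k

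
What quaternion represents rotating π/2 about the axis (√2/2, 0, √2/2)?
0.7071 + 0.5i + 0.5k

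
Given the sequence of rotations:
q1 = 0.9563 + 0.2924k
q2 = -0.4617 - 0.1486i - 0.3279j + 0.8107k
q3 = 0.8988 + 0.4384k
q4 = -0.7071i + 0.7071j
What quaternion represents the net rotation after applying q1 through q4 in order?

q2 · q1 = -0.6786 - 0.238i - 0.2701j + 0.6403k
q3 · q2 · q1 = -0.8906 - 0.0955i - 0.3471j + 0.278k
q4 · q3 · q2 · q1 = 0.1779 + 0.8263i - 0.4332j + 0.313k
0.1779 + 0.8263i - 0.4332j + 0.313k


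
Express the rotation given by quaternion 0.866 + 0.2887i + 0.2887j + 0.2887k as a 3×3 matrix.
[[0.6666, -0.3333, 0.6667], [0.6667, 0.6666, -0.3333], [-0.3333, 0.6667, 0.6666]]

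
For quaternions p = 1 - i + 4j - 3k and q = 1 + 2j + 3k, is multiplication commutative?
No: pq = 2 + 17i + 9j - 2k ≠ 2 - 19i + 3j + 2k = qp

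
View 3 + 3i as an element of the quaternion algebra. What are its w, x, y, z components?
3 + 3i + 0j + 0k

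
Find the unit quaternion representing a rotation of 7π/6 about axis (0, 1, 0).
-0.2588 + 0.9659j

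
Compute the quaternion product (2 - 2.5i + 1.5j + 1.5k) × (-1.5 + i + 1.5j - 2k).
0.25 + 0.5i - 2.75j - 11.5k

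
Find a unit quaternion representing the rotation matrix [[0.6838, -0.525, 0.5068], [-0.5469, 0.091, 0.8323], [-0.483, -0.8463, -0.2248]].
0.6225 - 0.6741i + 0.3975j - 0.0088k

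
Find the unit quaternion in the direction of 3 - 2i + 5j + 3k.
0.4376 - 0.2917i + 0.7293j + 0.4376k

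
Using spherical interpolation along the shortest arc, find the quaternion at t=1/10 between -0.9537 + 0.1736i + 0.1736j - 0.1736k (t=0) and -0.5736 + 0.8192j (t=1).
-0.9412 + 0.1597i + 0.2512j - 0.1597k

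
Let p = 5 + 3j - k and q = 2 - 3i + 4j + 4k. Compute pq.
2 + i + 29j + 27k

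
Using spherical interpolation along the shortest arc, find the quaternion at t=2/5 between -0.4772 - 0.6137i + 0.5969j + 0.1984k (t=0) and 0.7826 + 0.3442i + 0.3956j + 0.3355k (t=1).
-0.7476 - 0.6221i + 0.2308j - 0.0278k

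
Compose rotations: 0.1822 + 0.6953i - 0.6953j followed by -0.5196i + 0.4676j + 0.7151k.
0.6864 + 0.4025i + 0.5824j + 0.1664k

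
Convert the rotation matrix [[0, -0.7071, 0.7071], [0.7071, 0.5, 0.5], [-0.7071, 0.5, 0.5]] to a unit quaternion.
0.7071 + 0.5j + 0.5k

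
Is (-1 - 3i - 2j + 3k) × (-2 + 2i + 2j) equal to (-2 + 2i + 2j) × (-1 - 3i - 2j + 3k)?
No: pq = 12 - 2i + 8j - 8k ≠ 12 + 10i - 4j - 4k = qp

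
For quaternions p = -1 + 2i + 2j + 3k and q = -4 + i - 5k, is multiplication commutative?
No: pq = 17 - 19i + 5j - 9k ≠ 17 + i - 21j - 5k = qp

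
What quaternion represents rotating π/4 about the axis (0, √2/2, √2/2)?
0.9239 + 0.2706j + 0.2706k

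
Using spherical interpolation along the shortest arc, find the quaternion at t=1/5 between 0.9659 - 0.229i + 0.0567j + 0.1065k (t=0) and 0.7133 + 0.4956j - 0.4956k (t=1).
0.9683 - 0.1915i + 0.1588j - 0.0223k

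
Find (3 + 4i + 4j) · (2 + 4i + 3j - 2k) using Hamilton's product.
-22 + 12i + 25j - 10k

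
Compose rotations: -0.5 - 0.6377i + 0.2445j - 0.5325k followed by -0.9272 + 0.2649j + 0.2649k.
0.5399 + 0.3854i - 0.5281j + 0.5302k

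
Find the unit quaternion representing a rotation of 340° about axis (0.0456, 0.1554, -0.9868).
-0.9848 + 0.0079i + 0.027j - 0.1714k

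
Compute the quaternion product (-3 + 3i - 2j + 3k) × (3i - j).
-11 - 6i + 12j + 3k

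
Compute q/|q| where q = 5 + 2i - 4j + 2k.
0.7143 + 0.2857i - 0.5714j + 0.2857k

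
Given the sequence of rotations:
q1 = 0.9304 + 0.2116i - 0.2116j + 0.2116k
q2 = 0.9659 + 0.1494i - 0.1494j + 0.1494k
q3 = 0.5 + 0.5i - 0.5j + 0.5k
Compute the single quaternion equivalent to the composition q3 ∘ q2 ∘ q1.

q2 · q1 = 0.8038 + 0.3434i - 0.3434j + 0.3434k
q3 · q2 · q1 = -0.1132 + 0.5736i - 0.5736j + 0.5736k
-0.1132 + 0.5736i - 0.5736j + 0.5736k


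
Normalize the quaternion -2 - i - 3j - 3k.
-0.417 - 0.2085i - 0.6255j - 0.6255k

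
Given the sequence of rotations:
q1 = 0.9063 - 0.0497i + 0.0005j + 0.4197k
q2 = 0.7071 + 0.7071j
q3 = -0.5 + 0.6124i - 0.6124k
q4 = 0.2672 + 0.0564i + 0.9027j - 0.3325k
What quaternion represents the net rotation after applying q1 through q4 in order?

q2 · q1 = 0.6405 + 0.2616i + 0.6412j + 0.3319k
q3 · q2 · q1 = -0.2772 + 0.6541i - 0.6841j - 0.1655k
q4 · q3 · q2 · q1 = 0.4515 - 0.2177i - 0.6412j - 0.5811k
0.4515 - 0.2177i - 0.6412j - 0.5811k


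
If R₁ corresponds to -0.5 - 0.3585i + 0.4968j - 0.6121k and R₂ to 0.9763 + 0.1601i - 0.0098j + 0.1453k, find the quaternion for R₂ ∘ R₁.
-0.3369 - 0.4962i + 0.5358j - 0.5942k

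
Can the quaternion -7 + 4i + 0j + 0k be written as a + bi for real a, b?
Yes. The quaternion -7 + 4i has j- and k-coefficients y = z = 0, so it lies in the complex subalgebra spanned by 1 and i.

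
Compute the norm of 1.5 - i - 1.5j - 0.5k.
2.398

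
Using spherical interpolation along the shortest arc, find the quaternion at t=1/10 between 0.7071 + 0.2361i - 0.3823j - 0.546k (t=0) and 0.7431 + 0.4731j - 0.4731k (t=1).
0.7407 + 0.2186i - 0.2993j - 0.5603k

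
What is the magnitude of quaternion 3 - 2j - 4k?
√29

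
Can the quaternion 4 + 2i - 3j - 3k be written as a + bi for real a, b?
No. The quaternion 4 + 2i - 3j - 3k has j-coefficient y = -3 and k-coefficient z = -3, not both zero, so it does not lie in the complex subalgebra spanned by 1 and i.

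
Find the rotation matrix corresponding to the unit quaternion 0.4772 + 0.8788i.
[[1, 0, 0], [0, -0.5446, -0.8387], [0, 0.8387, -0.5446]]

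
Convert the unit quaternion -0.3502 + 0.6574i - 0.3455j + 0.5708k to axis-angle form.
axis = (0.7018, -0.3689, 0.6094), θ = 221°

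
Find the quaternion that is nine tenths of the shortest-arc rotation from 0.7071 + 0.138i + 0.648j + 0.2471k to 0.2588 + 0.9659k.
0.3319 + 0.0172i + 0.081j + 0.9397k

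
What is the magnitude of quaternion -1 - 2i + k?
√6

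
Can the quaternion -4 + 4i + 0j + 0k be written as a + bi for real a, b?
Yes. The quaternion -4 + 4i has j- and k-coefficients y = z = 0, so it lies in the complex subalgebra spanned by 1 and i.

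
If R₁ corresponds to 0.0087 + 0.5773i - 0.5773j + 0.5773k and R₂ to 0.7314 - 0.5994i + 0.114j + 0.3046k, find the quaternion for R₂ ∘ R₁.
0.2424 + 0.6587i + 0.1006j + 0.7051k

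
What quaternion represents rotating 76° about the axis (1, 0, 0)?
0.788 + 0.6157i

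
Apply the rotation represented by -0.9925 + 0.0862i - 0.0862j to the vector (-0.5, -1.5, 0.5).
(-0.385, -1.385, 0.827)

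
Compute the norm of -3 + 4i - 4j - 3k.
√50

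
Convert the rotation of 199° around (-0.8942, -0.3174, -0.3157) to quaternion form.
-0.165 - 0.8819i - 0.313j - 0.3114k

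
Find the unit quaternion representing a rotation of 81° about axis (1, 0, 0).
0.7604 + 0.6494i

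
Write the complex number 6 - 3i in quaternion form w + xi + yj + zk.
6 - 3i + 0j + 0k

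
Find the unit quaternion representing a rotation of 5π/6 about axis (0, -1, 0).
0.2588 - 0.9659j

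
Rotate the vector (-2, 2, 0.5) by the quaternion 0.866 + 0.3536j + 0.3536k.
(-1.918, 0.4, 2.1)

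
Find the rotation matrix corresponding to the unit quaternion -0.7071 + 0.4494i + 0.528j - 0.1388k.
[[0.4039, 0.2783, -0.8715], [0.6709, 0.5575, 0.489], [0.6219, -0.7821, 0.0385]]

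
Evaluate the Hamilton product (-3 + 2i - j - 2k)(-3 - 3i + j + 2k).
20 + 3i + 2j - k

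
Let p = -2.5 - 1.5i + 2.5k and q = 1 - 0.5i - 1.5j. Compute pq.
-3.25 + 3.5i + 2.5j + 4.75k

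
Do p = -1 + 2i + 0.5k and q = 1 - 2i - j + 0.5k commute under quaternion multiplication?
No: pq = 2.75 + 4.5i - j - 2k ≠ 2.75 + 3.5i + 3j + 2k = qp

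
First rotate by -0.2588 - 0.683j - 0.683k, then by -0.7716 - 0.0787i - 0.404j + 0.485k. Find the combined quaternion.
0.255 + 0.6276i + 0.5778j + 0.4552k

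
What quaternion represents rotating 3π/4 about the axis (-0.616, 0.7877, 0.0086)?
0.3827 - 0.5691i + 0.7277j + 0.0079k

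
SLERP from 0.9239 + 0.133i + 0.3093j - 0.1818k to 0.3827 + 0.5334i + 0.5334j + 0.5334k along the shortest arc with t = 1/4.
0.8702 + 0.2687i + 0.4128j + 0.0112k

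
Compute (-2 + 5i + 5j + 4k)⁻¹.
-0.0286 - 0.0714i - 0.0714j - 0.0571k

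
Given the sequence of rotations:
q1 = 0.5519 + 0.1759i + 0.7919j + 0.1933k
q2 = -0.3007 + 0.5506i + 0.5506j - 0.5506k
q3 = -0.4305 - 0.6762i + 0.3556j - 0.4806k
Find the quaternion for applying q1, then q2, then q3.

q2 · q1 = -0.5924 + 0.7934i - 0.1375j - 0.0228k
q3 · q2 · q1 = 0.8295 - 0.0152i - 0.5482j + 0.1054k
0.8295 - 0.0152i - 0.5482j + 0.1054k


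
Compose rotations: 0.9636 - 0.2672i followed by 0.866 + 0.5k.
0.8345 - 0.2314i - 0.1336j + 0.4818k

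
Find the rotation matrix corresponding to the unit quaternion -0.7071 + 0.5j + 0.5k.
[[0, 0.7071, -0.7071], [-0.7071, 0.5, 0.5], [0.7071, 0.5, 0.5]]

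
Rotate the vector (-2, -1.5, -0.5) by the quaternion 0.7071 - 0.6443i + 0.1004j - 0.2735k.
(-2.294, 0.574, 0.953)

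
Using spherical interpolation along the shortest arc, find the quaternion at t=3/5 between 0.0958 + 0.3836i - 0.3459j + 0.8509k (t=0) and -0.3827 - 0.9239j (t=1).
-0.2288 + 0.1965i - 0.848j + 0.4359k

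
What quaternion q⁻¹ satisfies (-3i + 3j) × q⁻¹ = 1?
0.1667i - 0.1667j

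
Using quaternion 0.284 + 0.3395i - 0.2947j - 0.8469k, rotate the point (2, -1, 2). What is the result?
(-2.982, -0.085, -0.316)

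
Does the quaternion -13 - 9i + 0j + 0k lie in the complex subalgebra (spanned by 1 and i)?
Yes. The quaternion -13 - 9i has j- and k-coefficients y = z = 0, so it lies in the complex subalgebra spanned by 1 and i.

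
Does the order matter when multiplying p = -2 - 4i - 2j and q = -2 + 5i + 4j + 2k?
Yes: pq = 32 - 6i + 4j - 10k ≠ 32 + 2i - 12j + 2k = qp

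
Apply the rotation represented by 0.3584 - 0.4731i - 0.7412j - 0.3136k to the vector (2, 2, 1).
(1.027, 2.468, 1.361)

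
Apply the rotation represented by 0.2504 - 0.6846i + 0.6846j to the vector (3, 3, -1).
(-2.967, -2.967, -1.182)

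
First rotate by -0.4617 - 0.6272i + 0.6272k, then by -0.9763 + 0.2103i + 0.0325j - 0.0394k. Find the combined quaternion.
0.6074 + 0.5356i - 0.1222j - 0.5738k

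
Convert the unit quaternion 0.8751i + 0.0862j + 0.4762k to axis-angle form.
axis = (0.8751, 0.0862, 0.4762), θ = π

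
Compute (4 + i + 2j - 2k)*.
4 - i - 2j + 2k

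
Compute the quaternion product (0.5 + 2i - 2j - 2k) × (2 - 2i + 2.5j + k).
12 + 6i - 0.75j - 2.5k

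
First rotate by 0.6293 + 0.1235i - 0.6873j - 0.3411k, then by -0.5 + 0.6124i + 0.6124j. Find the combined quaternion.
0.0306 + 0.1147i + 0.9379j - 0.326k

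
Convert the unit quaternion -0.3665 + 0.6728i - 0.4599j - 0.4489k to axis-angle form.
axis = (0.7231, -0.4943, -0.4825), θ = 223°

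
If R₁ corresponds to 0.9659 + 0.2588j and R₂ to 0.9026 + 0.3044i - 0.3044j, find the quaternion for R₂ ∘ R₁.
0.9506 + 0.294i - 0.0604j + 0.0788k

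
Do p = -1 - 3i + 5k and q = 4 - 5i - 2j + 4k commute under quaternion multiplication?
No: pq = -39 + 3i - 11j + 22k ≠ -39 - 17i + 15j + 10k = qp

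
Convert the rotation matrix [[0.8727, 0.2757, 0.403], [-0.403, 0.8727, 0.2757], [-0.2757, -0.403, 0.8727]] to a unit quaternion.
0.9511 - 0.1784i + 0.1784j - 0.1784k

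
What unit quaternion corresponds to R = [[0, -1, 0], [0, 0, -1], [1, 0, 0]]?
0.5 + 0.5i - 0.5j + 0.5k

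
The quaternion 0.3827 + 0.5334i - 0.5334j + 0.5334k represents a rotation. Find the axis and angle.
axis = (√3/3, -√3/3, √3/3), θ = 3π/4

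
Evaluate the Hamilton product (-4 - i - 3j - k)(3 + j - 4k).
-13 + 10i - 17j + 12k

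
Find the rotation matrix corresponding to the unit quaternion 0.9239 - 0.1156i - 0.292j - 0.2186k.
[[0.7339, 0.4714, -0.489], [-0.3364, 0.8777, 0.3413], [0.5901, -0.0859, 0.8027]]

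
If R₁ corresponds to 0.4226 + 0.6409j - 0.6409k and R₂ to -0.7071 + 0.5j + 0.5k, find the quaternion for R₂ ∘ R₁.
-0.2988 - 0.6409i - 0.2419j + 0.6645k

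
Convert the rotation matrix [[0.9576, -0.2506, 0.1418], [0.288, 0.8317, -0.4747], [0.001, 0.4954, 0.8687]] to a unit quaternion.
0.9563 + 0.2536i + 0.0368j + 0.1408k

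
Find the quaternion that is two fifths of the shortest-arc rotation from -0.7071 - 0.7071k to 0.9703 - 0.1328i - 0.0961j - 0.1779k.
-0.9177 + 0.061i + 0.0442j - 0.3901k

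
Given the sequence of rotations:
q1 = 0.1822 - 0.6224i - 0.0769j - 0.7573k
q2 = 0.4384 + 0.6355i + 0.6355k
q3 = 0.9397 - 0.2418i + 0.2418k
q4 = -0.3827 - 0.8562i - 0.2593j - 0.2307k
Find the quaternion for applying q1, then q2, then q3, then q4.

q2 · q1 = 0.9567 - 0.1082i + 0.052j - 0.2651k
q3 · q2 · q1 = 0.9369 - 0.3456i - 0.0414j - 0.0304k
q4 · q3 · q2 · q1 = -0.6722 - 0.6716i - 0.1734j - 0.2587k
-0.6722 - 0.6716i - 0.1734j - 0.2587k
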